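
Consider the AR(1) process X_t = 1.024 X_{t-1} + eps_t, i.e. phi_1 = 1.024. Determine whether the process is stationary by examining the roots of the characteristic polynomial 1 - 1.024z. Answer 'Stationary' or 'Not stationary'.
\text{Not stationary}

The AR(p) characteristic polynomial is P(z) = 1 - 1.024z.
Stationarity requires all roots to lie outside the unit circle, i.e. |z| > 1 for every root.
This is linear in z: 1 + (-1.024) z = 0  =>  z = -1/(-1.024) = 0.976562,  |z| = 0.976562.
Moduli of all roots: 0.9766.
All moduli strictly greater than 1? No.
Verdict: Not stationary.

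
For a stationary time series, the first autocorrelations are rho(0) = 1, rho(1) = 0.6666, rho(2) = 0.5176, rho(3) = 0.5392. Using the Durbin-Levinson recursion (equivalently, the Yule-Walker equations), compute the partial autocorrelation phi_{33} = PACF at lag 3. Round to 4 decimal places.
\phi_{33} = 0.2780

The PACF at lag k is phi_{kk}, the last component of the solution
to the Yule-Walker system G_k phi = r_k where
  (G_k)_{ij} = rho(|i - j|), (r_k)_i = rho(i), i,j = 1..k.
Equivalently, Durbin-Levinson gives phi_{kk} iteratively:
  phi_{11} = rho(1)
  phi_{kk} = [rho(k) - sum_{j=1..k-1} phi_{k-1,j} rho(k-j)]
            / [1 - sum_{j=1..k-1} phi_{k-1,j} rho(j)],
  phi_{k,j} = phi_{k-1,j} - phi_{kk} phi_{k-1,k-j},  j = 1..k-1.
Step k = 1:
  phi_11 = rho(1) = 0.6666.
Step k = 2:
  phi_22 = [rho(2) - phi_11 rho(1)] / [1 - phi_11 rho(1)] = [0.5176 - (0.6666)(0.6666)] / [1 - (0.6666)(0.6666)]
         = 0.07324444 / 0.55564444 = 0.131819.
  Update: phi_21 = phi_11 - phi_22 phi_11 = 0.6666 - (0.131819)(0.6666) = 0.57873.
Step k = 3:
  phi_33 = [rho(3) - phi_21 rho(2) - phi_22 rho(1)] / [1 - phi_21 rho(1) - phi_22 rho(2)]
    numerator   = 0.5392 - (0.57873)(0.5176) - (0.131819)(0.6666) = 0.15177912
    denominator = 1 - (0.57873)(0.6666) - (0.131819)(0.5176) = 0.54598944
  phi_33 = 0.15177912 / 0.54598944 = 0.278.
Therefore phi_{33} = 0.2780.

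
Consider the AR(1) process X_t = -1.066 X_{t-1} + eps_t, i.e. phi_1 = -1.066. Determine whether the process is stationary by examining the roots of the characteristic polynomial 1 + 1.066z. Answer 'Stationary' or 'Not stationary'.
\text{Not stationary}

The AR(p) characteristic polynomial is P(z) = 1 + 1.066z.
Stationarity requires all roots to lie outside the unit circle, i.e. |z| > 1 for every root.
This is linear in z: 1 + (1.066) z = 0  =>  z = -1/(1.066) = -0.938086,  |z| = 0.938086.
Moduli of all roots: 0.9381.
All moduli strictly greater than 1? No.
Verdict: Not stationary.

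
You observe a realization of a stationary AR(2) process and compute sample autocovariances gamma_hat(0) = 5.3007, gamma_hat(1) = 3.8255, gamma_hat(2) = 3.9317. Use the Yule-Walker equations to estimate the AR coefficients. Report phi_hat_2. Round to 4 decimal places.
\hat\phi_{2} = 0.4610

The Yule-Walker equations for an AR(p) process read, in matrix form,
  Gamma_p phi = r_p,   with   (Gamma_p)_{ij} = gamma(|i - j|),
                       (r_p)_i = gamma(i),   i,j = 1..p.
Substitute the sample gammas (Toeplitz matrix and right-hand side of size 2):
  Gamma_p = [[5.3007, 3.8255], [3.8255, 5.3007]]
  r_p     = [3.8255, 3.9317]
Written out:
  5.3007 phi_1 + 3.8255 phi_2 = 3.8255
  3.8255 phi_1 + 5.3007 phi_2 = 3.9317
Solve by Cramer's rule:
  det = gamma(0)^2 - gamma(1)^2 = (5.3007)^2 - (3.8255)^2 = 28.09742049 - 14.63445025 = 13.46297024
  phi_hat_1 = [gamma(1) gamma(0) - gamma(1) gamma(2)] / det = [(3.8255)(5.3007) - (3.8255)(3.9317)] / 13.46297024 = 5.2371095 / 13.46297024 = 0.389
  phi_hat_2 = [gamma(0) gamma(2) - gamma(1)^2] / det = [(5.3007)(3.9317) - (3.8255)^2] / 13.46297024 = 6.20631194 / 13.46297024 = 0.461
So phi_hat = [0.3890, 0.4610].
Therefore phi_hat_2 = 0.4610.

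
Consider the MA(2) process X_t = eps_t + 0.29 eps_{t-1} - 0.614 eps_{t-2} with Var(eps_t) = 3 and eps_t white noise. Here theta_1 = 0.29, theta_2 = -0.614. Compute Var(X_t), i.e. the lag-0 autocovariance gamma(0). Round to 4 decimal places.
\gamma(0) = 4.3833

For an MA(q) process X_t = eps_t + sum_i theta_i eps_{t-i} with
Var(eps_t) = sigma^2, the variance is
  gamma(0) = sigma^2 * (1 + sum_i theta_i^2).
  sum_i theta_i^2 = (0.29)^2 + (-0.614)^2 = 0.0841 + 0.376996 = 0.461096.
  gamma(0) = 3 * (1 + 0.461096) = 3 * 1.461096 = 4.383288, which rounds to 4.3833.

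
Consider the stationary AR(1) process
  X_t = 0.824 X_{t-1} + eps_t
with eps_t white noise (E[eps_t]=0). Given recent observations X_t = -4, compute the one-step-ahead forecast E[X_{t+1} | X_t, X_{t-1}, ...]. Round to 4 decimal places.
E[X_{t+1} \mid \mathcal F_t] = -3.2960

For an AR(p) model X_t = c + sum_i phi_i X_{t-i} + eps_t, the
one-step-ahead conditional mean is
  E[X_{t+1} | X_t, ...] = c + sum_i phi_i X_{t+1-i}.
Substitute known values:
  E[X_{t+1} | ...] = (0.824) * (-4)
                   = -3.2960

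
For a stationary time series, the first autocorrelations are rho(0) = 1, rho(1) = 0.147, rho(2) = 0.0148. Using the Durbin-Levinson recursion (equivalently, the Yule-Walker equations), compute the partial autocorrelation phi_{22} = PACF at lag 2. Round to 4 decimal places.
\phi_{22} = -0.0070

The PACF at lag k is phi_{kk}, the last component of the solution
to the Yule-Walker system G_k phi = r_k where
  (G_k)_{ij} = rho(|i - j|), (r_k)_i = rho(i), i,j = 1..k.
Equivalently, Durbin-Levinson gives phi_{kk} iteratively:
  phi_{11} = rho(1)
  phi_{kk} = [rho(k) - sum_{j=1..k-1} phi_{k-1,j} rho(k-j)]
            / [1 - sum_{j=1..k-1} phi_{k-1,j} rho(j)],
  phi_{k,j} = phi_{k-1,j} - phi_{kk} phi_{k-1,k-j},  j = 1..k-1.
Step k = 1:
  phi_11 = rho(1) = 0.147.
Step k = 2:
  phi_22 = [rho(2) - phi_11 rho(1)] / [1 - phi_11 rho(1)] = [0.0148 - (0.147)(0.147)] / [1 - (0.147)(0.147)]
         = -0.006809 / 0.978391 = -0.007.
Therefore phi_{22} = -0.0070.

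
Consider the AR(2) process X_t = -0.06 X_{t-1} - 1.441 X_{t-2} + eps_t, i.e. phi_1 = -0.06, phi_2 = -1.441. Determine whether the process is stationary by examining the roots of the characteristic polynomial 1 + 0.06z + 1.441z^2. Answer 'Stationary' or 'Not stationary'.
\text{Not stationary}

The AR(p) characteristic polynomial is P(z) = 1 + 0.06z + 1.441z^2.
Stationarity requires all roots to lie outside the unit circle, i.e. |z| > 1 for every root.
Set 1 + (0.06) z + (1.441) z^2 = 0, i.e. a z^2 + b z + c = 0 with a = 1.441, b = 0.06, c = 1.
Discriminant D = b^2 - 4ac = (0.06)^2 - 4*(1.441)*1 = 0.0036 - (5.764) = -5.7604.
D < 0, so the roots are the complex-conjugate pair z = (-b +/- i sqrt(-D)) / (2a) = -0.0208 +/- 0.8328i.
For a conjugate pair |z|^2 = z * conj(z) = (product of roots) = c/a = 1/(1.441) = 0.693963, so |z| = sqrt(0.693963) = 0.833 for both roots.
Moduli of all roots: 0.8330, 0.8330.
All moduli strictly greater than 1? No.
Verdict: Not stationary.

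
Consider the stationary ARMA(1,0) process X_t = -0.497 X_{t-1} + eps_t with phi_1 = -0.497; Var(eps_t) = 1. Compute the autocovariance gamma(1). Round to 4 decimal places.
\gamma(1) = -0.6600

Multiply the model equation by X_{t-k} and take expectations. With theta_0 = psi_0 = 1 and psi_j the MA(infinity) weights, this gives
  gamma(k) - sum_i phi_i gamma(k-i) = c_k,
  c_k = sigma^2 * sum_{j=k..q} theta_j psi_{j-k}   (c_k = 0 for k > q),
using gamma(-m) = gamma(m).
Pure AR (q = 0): c_0 = sigma^2 = 1, c_k = 0 for k >= 1.
Equations for k = 0 and k = 1 (AR order 1):
  gamma(0) = phi_1 gamma(1) + c_0
  gamma(1) = phi_1 gamma(0) + c_1
Substituting the second into the first: gamma(0) (1 - phi_1^2) = c_0 + phi_1 c_1, so
  gamma(0) = c_0 / (1 - phi_1^2) = 1 / (1 - (-0.497)^2) = 1 / 0.752991 = 1.328037.
  gamma(1) = phi_1 gamma(0) = (-0.497)(1.328037) = -0.660034.
Therefore gamma(1) = -0.6600 (to 4 decimal places).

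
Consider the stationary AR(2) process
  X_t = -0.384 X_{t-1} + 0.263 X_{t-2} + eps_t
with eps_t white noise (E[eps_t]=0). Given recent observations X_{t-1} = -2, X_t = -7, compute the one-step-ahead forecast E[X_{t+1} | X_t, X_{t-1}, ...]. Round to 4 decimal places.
E[X_{t+1} \mid \mathcal F_t] = 2.1620

For an AR(p) model X_t = c + sum_i phi_i X_{t-i} + eps_t, the
one-step-ahead conditional mean is
  E[X_{t+1} | X_t, ...] = c + sum_i phi_i X_{t+1-i}.
Substitute known values:
  E[X_{t+1} | ...] = (-0.384) * (-7) + (0.263) * (-2)
                   = 2.1620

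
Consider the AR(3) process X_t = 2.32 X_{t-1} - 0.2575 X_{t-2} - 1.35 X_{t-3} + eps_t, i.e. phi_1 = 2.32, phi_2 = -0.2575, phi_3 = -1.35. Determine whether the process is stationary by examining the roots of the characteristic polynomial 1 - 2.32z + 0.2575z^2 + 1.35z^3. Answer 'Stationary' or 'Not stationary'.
\text{Not stationary}

The AR(p) characteristic polynomial is P(z) = 1 - 2.32z + 0.2575z^2 + 1.35z^3.
Stationarity requires all roots to lie outside the unit circle, i.e. |z| > 1 for every root.
Degree 3: look for a simple real root z0 first, then factor out (1 - z/z0) and solve the remaining quadratic.
Testing z0 = 0.8: P(0.8) = 1 + (-2.32)(0.8) + (0.2575)(0.8)^2 + (1.35)(0.8)^3
  = 1 + (-1.856) + (0.1648) + (0.6912) = 0.  So z_0 = 0.8 is a root, |z_0| = 0.8.
Divide out the factor (1 - 1.25 z) = (1 - z/z0) (since 1/z0 = 1.25):
  P(z) = (1 - 1.25 z)(1 + (-1.07) z + (-1.08) z^2)
  [check: z-coef -1.07 - (1.25) = -2.32; z^2-coef -1.08 - (1.25)(-1.07) = 0.2575; z^3-coef -(1.25)(-1.08) = 1.35.]
Remaining roots from the quadratic factor 1 + (-1.07) z + (-1.08) z^2:
  Set 1 + (-1.07) z + (-1.08) z^2 = 0, i.e. a z^2 + b z + c = 0 with a = -1.08, b = -1.07, c = 1.
  Discriminant D = b^2 - 4ac = (-1.07)^2 - 4*(-1.08)*1 = 1.1449 - (-4.32) = 5.4649.
  D >= 0, so the roots are real: z = (-b +/- sqrt(D)) / (2a) = (1.07 +/- 2.337713) / (-2.16).
    z_1 = (1.07 + 2.337713) / (-2.16) = -1.5776,   |z_1| = 1.5776.
    z_2 = (1.07 - 2.337713) / (-2.16) = 0.5869,   |z_2| = 0.5869.
Moduli of all roots: 0.8000, 1.5776, 0.5869.
All moduli strictly greater than 1? No.
Verdict: Not stationary.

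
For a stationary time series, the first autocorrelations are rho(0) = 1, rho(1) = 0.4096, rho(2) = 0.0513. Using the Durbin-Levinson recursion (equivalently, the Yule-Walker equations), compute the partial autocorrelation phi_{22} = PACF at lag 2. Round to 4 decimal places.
\phi_{22} = -0.1400

The PACF at lag k is phi_{kk}, the last component of the solution
to the Yule-Walker system G_k phi = r_k where
  (G_k)_{ij} = rho(|i - j|), (r_k)_i = rho(i), i,j = 1..k.
Equivalently, Durbin-Levinson gives phi_{kk} iteratively:
  phi_{11} = rho(1)
  phi_{kk} = [rho(k) - sum_{j=1..k-1} phi_{k-1,j} rho(k-j)]
            / [1 - sum_{j=1..k-1} phi_{k-1,j} rho(j)],
  phi_{k,j} = phi_{k-1,j} - phi_{kk} phi_{k-1,k-j},  j = 1..k-1.
Step k = 1:
  phi_11 = rho(1) = 0.4096.
Step k = 2:
  phi_22 = [rho(2) - phi_11 rho(1)] / [1 - phi_11 rho(1)] = [0.0513 - (0.4096)(0.4096)] / [1 - (0.4096)(0.4096)]
         = -0.11647216 / 0.83222784 = -0.14.
Therefore phi_{22} = -0.1400.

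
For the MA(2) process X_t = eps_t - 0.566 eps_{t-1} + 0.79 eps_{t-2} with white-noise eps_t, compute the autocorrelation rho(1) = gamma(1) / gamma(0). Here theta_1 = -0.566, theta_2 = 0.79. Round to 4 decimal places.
\rho(1) = -0.5210

For an MA(q) process with theta_0 = 1, the autocovariance is
  gamma(k) = sigma^2 * sum_{i=0..q-k} theta_i * theta_{i+k},
and rho(k) = gamma(k) / gamma(0). Sigma^2 cancels.
  numerator   = (1)*(-0.566) + (-0.566)*(0.79) = -1.01314.
  denominator = (1)^2 + (-0.566)^2 + (0.79)^2 = 1.944456.
  rho(1) = -1.01314 / 1.944456 = -0.5210.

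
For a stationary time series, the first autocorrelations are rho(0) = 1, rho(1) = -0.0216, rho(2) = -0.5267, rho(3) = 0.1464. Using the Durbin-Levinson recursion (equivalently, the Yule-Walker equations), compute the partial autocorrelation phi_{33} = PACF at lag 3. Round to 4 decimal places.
\phi_{33} = 0.1630

The PACF at lag k is phi_{kk}, the last component of the solution
to the Yule-Walker system G_k phi = r_k where
  (G_k)_{ij} = rho(|i - j|), (r_k)_i = rho(i), i,j = 1..k.
Equivalently, Durbin-Levinson gives phi_{kk} iteratively:
  phi_{11} = rho(1)
  phi_{kk} = [rho(k) - sum_{j=1..k-1} phi_{k-1,j} rho(k-j)]
            / [1 - sum_{j=1..k-1} phi_{k-1,j} rho(j)],
  phi_{k,j} = phi_{k-1,j} - phi_{kk} phi_{k-1,k-j},  j = 1..k-1.
Step k = 1:
  phi_11 = rho(1) = -0.0216.
Step k = 2:
  phi_22 = [rho(2) - phi_11 rho(1)] / [1 - phi_11 rho(1)] = [-0.5267 - (-0.0216)(-0.0216)] / [1 - (-0.0216)(-0.0216)]
         = -0.52716656 / 0.99953344 = -0.527413.
  Update: phi_21 = phi_11 - phi_22 phi_11 = -0.0216 - (-0.527413)(-0.0216) = -0.032992.
Step k = 3:
  phi_33 = [rho(3) - phi_21 rho(2) - phi_22 rho(1)] / [1 - phi_21 rho(1) - phi_22 rho(2)]
    numerator   = 0.1464 - (-0.032992)(-0.5267) - (-0.527413)(-0.0216) = 0.11763094
    denominator = 1 - (-0.032992)(-0.0216) - (-0.527413)(-0.5267) = 0.72149914
  phi_33 = 0.11763094 / 0.72149914 = 0.163.
Therefore phi_{33} = 0.1630.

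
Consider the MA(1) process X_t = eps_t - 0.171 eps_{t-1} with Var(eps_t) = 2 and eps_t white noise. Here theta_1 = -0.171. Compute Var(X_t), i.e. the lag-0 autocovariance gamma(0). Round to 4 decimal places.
\gamma(0) = 2.0585

For an MA(q) process X_t = eps_t + sum_i theta_i eps_{t-i} with
Var(eps_t) = sigma^2, the variance is
  gamma(0) = sigma^2 * (1 + sum_i theta_i^2).
  sum_i theta_i^2 = (-0.171)^2 = 0.029241.
  gamma(0) = 2 * (1 + 0.029241) = 2 * 1.029241 = 2.058482, which rounds to 2.0585.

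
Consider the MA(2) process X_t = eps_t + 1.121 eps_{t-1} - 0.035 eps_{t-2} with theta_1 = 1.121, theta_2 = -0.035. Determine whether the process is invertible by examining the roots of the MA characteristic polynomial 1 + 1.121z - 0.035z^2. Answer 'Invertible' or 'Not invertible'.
\text{Not invertible}

The MA(q) characteristic polynomial is P(z) = 1 + 1.121z - 0.035z^2.
Invertibility requires all roots to lie outside the unit circle, i.e. |z| > 1 for every root.
Set 1 + (1.121) z + (-0.035) z^2 = 0, i.e. a z^2 + b z + c = 0 with a = -0.035, b = 1.121, c = 1.
Discriminant D = b^2 - 4ac = (1.121)^2 - 4*(-0.035)*1 = 1.256641 - (-0.14) = 1.396641.
D >= 0, so the roots are real: z = (-b +/- sqrt(D)) / (2a) = (-1.121 +/- 1.181796) / (-0.07).
  z_1 = (-1.121 + 1.181796) / (-0.07) = -0.8685,   |z_1| = 0.8685.
  z_2 = (-1.121 - 1.181796) / (-0.07) = 32.8971,   |z_2| = 32.8971.
Moduli of all roots: 0.8685, 32.8971.
All moduli strictly greater than 1? No.
Verdict: Not invertible.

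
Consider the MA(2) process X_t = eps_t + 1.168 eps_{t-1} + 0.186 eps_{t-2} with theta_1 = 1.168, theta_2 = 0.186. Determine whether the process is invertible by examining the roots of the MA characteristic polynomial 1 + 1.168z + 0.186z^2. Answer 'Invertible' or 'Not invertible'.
\text{Invertible}

The MA(q) characteristic polynomial is P(z) = 1 + 1.168z + 0.186z^2.
Invertibility requires all roots to lie outside the unit circle, i.e. |z| > 1 for every root.
Set 1 + (1.168) z + (0.186) z^2 = 0, i.e. a z^2 + b z + c = 0 with a = 0.186, b = 1.168, c = 1.
Discriminant D = b^2 - 4ac = (1.168)^2 - 4*(0.186)*1 = 1.364224 - (0.744) = 0.620224.
D >= 0, so the roots are real: z = (-b +/- sqrt(D)) / (2a) = (-1.168 +/- 0.787543) / (0.372).
  z_1 = (-1.168 + 0.787543) / (0.372) = -1.0227,   |z_1| = 1.0227.
  z_2 = (-1.168 - 0.787543) / (0.372) = -5.2568,   |z_2| = 5.2568.
Moduli of all roots: 1.0227, 5.2568.
All moduli strictly greater than 1? Yes.
Verdict: Invertible.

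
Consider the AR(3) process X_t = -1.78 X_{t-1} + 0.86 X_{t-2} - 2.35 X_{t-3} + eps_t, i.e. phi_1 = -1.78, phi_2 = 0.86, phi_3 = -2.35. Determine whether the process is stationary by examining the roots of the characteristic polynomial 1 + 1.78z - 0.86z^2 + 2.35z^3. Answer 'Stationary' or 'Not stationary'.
\text{Not stationary}

The AR(p) characteristic polynomial is P(z) = 1 + 1.78z - 0.86z^2 + 2.35z^3.
Stationarity requires all roots to lie outside the unit circle, i.e. |z| > 1 for every root.
Degree 3: look for a simple real root z0 first, then factor out (1 - z/z0) and solve the remaining quadratic.
Testing z0 = -0.4: P(-0.4) = 1 + (1.78)(-0.4) + (-0.86)(-0.4)^2 + (2.35)(-0.4)^3
  = 1 + (-0.712) + (-0.1376) + (-0.1504) = 0.  So z_0 = -0.4 is a root, |z_0| = 0.4.
Divide out the factor (1 + 2.5 z) = (1 - z/z0) (since 1/z0 = -2.5):
  P(z) = (1 + 2.5 z)(1 + (-0.72) z + (0.94) z^2)
  [check: z-coef -0.72 - (-2.5) = 1.78; z^2-coef 0.94 - (-2.5)(-0.72) = -0.86; z^3-coef -(-2.5)(0.94) = 2.35.]
Remaining roots from the quadratic factor 1 + (-0.72) z + (0.94) z^2:
  Set 1 + (-0.72) z + (0.94) z^2 = 0, i.e. a z^2 + b z + c = 0 with a = 0.94, b = -0.72, c = 1.
  Discriminant D = b^2 - 4ac = (-0.72)^2 - 4*(0.94)*1 = 0.5184 - (3.76) = -3.2416.
  D < 0, so the roots are the complex-conjugate pair z = (-b +/- i sqrt(-D)) / (2a) = 0.383 +/- 0.9577i.
  For a conjugate pair |z|^2 = z * conj(z) = (product of roots) = c/a = 1/(0.94) = 1.06383, so |z| = sqrt(1.06383) = 1.0314 for both roots.
Moduli of all roots: 0.4000, 1.0314, 1.0314.
All moduli strictly greater than 1? No.
Verdict: Not stationary.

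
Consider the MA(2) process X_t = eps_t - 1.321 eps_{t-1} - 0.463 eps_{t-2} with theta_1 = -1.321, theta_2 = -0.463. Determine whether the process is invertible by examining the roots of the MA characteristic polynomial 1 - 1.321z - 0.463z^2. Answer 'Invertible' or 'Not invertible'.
\text{Not invertible}

The MA(q) characteristic polynomial is P(z) = 1 - 1.321z - 0.463z^2.
Invertibility requires all roots to lie outside the unit circle, i.e. |z| > 1 for every root.
Set 1 + (-1.321) z + (-0.463) z^2 = 0, i.e. a z^2 + b z + c = 0 with a = -0.463, b = -1.321, c = 1.
Discriminant D = b^2 - 4ac = (-1.321)^2 - 4*(-0.463)*1 = 1.745041 - (-1.852) = 3.597041.
D >= 0, so the roots are real: z = (-b +/- sqrt(D)) / (2a) = (1.321 +/- 1.896587) / (-0.926).
  z_1 = (1.321 + 1.896587) / (-0.926) = -3.4747,   |z_1| = 3.4747.
  z_2 = (1.321 - 1.896587) / (-0.926) = 0.6216,   |z_2| = 0.6216.
Moduli of all roots: 3.4747, 0.6216.
All moduli strictly greater than 1? No.
Verdict: Not invertible.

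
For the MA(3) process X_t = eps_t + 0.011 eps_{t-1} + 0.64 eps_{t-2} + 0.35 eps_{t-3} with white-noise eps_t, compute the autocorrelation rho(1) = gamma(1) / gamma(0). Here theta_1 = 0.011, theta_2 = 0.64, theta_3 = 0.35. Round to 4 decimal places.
\rho(1) = 0.1580

For an MA(q) process with theta_0 = 1, the autocovariance is
  gamma(k) = sigma^2 * sum_{i=0..q-k} theta_i * theta_{i+k},
and rho(k) = gamma(k) / gamma(0). Sigma^2 cancels.
  numerator   = (1)*(0.011) + (0.011)*(0.64) + (0.64)*(0.35) = 0.24204.
  denominator = (1)^2 + (0.011)^2 + (0.64)^2 + (0.35)^2 = 1.532221.
  rho(1) = 0.24204 / 1.532221 = 0.1580.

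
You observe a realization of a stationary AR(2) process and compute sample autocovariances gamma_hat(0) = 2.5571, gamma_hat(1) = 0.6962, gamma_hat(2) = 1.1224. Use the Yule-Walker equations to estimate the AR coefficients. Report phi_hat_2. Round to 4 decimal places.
\hat\phi_{2} = 0.3940

The Yule-Walker equations for an AR(p) process read, in matrix form,
  Gamma_p phi = r_p,   with   (Gamma_p)_{ij} = gamma(|i - j|),
                       (r_p)_i = gamma(i),   i,j = 1..p.
Substitute the sample gammas (Toeplitz matrix and right-hand side of size 2):
  Gamma_p = [[2.5571, 0.6962], [0.6962, 2.5571]]
  r_p     = [0.6962, 1.1224]
Written out:
  2.5571 phi_1 + 0.6962 phi_2 = 0.6962
  0.6962 phi_1 + 2.5571 phi_2 = 1.1224
Solve by Cramer's rule:
  det = gamma(0)^2 - gamma(1)^2 = (2.5571)^2 - (0.6962)^2 = 6.53876041 - 0.48469444 = 6.05406597
  phi_hat_1 = [gamma(1) gamma(0) - gamma(1) gamma(2)] / det = [(0.6962)(2.5571) - (0.6962)(1.1224)] / 6.05406597 = 0.99883814 / 6.05406597 = 0.165
  phi_hat_2 = [gamma(0) gamma(2) - gamma(1)^2] / det = [(2.5571)(1.1224) - (0.6962)^2] / 6.05406597 = 2.3853946 / 6.05406597 = 0.394
So phi_hat = [0.1650, 0.3940].
Therefore phi_hat_2 = 0.3940.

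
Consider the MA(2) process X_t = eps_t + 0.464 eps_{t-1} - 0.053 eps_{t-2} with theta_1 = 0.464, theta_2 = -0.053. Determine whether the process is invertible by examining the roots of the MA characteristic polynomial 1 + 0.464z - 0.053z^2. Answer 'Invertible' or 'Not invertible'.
\text{Invertible}

The MA(q) characteristic polynomial is P(z) = 1 + 0.464z - 0.053z^2.
Invertibility requires all roots to lie outside the unit circle, i.e. |z| > 1 for every root.
Set 1 + (0.464) z + (-0.053) z^2 = 0, i.e. a z^2 + b z + c = 0 with a = -0.053, b = 0.464, c = 1.
Discriminant D = b^2 - 4ac = (0.464)^2 - 4*(-0.053)*1 = 0.215296 - (-0.212) = 0.427296.
D >= 0, so the roots are real: z = (-b +/- sqrt(D)) / (2a) = (-0.464 +/- 0.653679) / (-0.106).
  z_1 = (-0.464 + 0.653679) / (-0.106) = -1.7894,   |z_1| = 1.7894.
  z_2 = (-0.464 - 0.653679) / (-0.106) = 10.5441,   |z_2| = 10.5441.
Moduli of all roots: 1.7894, 10.5441.
All moduli strictly greater than 1? Yes.
Verdict: Invertible.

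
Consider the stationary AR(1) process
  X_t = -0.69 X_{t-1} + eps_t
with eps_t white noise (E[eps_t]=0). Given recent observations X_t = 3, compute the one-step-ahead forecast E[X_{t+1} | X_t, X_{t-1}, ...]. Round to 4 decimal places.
E[X_{t+1} \mid \mathcal F_t] = -2.0700

For an AR(p) model X_t = c + sum_i phi_i X_{t-i} + eps_t, the
one-step-ahead conditional mean is
  E[X_{t+1} | X_t, ...] = c + sum_i phi_i X_{t+1-i}.
Substitute known values:
  E[X_{t+1} | ...] = (-0.69) * (3)
                   = -2.0700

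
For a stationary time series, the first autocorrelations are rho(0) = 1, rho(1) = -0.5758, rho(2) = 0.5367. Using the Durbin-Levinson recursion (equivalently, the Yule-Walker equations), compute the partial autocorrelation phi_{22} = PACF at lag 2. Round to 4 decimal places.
\phi_{22} = 0.3069

The PACF at lag k is phi_{kk}, the last component of the solution
to the Yule-Walker system G_k phi = r_k where
  (G_k)_{ij} = rho(|i - j|), (r_k)_i = rho(i), i,j = 1..k.
Equivalently, Durbin-Levinson gives phi_{kk} iteratively:
  phi_{11} = rho(1)
  phi_{kk} = [rho(k) - sum_{j=1..k-1} phi_{k-1,j} rho(k-j)]
            / [1 - sum_{j=1..k-1} phi_{k-1,j} rho(j)],
  phi_{k,j} = phi_{k-1,j} - phi_{kk} phi_{k-1,k-j},  j = 1..k-1.
Step k = 1:
  phi_11 = rho(1) = -0.5758.
Step k = 2:
  phi_22 = [rho(2) - phi_11 rho(1)] / [1 - phi_11 rho(1)] = [0.5367 - (-0.5758)(-0.5758)] / [1 - (-0.5758)(-0.5758)]
         = 0.20515436 / 0.66845436 = 0.3069.
Therefore phi_{22} = 0.3069.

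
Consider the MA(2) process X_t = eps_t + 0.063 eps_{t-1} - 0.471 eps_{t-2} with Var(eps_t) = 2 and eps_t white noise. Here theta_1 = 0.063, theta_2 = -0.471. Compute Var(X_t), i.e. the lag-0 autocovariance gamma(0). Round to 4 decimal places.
\gamma(0) = 2.4516

For an MA(q) process X_t = eps_t + sum_i theta_i eps_{t-i} with
Var(eps_t) = sigma^2, the variance is
  gamma(0) = sigma^2 * (1 + sum_i theta_i^2).
  sum_i theta_i^2 = (0.063)^2 + (-0.471)^2 = 0.003969 + 0.221841 = 0.22581.
  gamma(0) = 2 * (1 + 0.22581) = 2 * 1.22581 = 2.45162, which rounds to 2.4516.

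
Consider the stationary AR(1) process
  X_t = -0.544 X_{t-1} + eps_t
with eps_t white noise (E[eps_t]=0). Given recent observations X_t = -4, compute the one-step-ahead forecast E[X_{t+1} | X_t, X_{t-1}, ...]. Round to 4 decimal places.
E[X_{t+1} \mid \mathcal F_t] = 2.1760

For an AR(p) model X_t = c + sum_i phi_i X_{t-i} + eps_t, the
one-step-ahead conditional mean is
  E[X_{t+1} | X_t, ...] = c + sum_i phi_i X_{t+1-i}.
Substitute known values:
  E[X_{t+1} | ...] = (-0.544) * (-4)
                   = 2.1760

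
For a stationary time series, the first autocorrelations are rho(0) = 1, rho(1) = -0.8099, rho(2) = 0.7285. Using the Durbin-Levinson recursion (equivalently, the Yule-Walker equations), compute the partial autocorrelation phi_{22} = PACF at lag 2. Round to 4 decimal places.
\phi_{22} = 0.2109

The PACF at lag k is phi_{kk}, the last component of the solution
to the Yule-Walker system G_k phi = r_k where
  (G_k)_{ij} = rho(|i - j|), (r_k)_i = rho(i), i,j = 1..k.
Equivalently, Durbin-Levinson gives phi_{kk} iteratively:
  phi_{11} = rho(1)
  phi_{kk} = [rho(k) - sum_{j=1..k-1} phi_{k-1,j} rho(k-j)]
            / [1 - sum_{j=1..k-1} phi_{k-1,j} rho(j)],
  phi_{k,j} = phi_{k-1,j} - phi_{kk} phi_{k-1,k-j},  j = 1..k-1.
Step k = 1:
  phi_11 = rho(1) = -0.8099.
Step k = 2:
  phi_22 = [rho(2) - phi_11 rho(1)] / [1 - phi_11 rho(1)] = [0.7285 - (-0.8099)(-0.8099)] / [1 - (-0.8099)(-0.8099)]
         = 0.07256199 / 0.34406199 = 0.2109.
Therefore phi_{22} = 0.2109.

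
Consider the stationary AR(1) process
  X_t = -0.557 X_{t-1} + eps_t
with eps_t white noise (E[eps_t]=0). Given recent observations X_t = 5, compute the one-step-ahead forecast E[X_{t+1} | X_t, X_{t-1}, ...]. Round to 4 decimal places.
E[X_{t+1} \mid \mathcal F_t] = -2.7850

For an AR(p) model X_t = c + sum_i phi_i X_{t-i} + eps_t, the
one-step-ahead conditional mean is
  E[X_{t+1} | X_t, ...] = c + sum_i phi_i X_{t+1-i}.
Substitute known values:
  E[X_{t+1} | ...] = (-0.557) * (5)
                   = -2.7850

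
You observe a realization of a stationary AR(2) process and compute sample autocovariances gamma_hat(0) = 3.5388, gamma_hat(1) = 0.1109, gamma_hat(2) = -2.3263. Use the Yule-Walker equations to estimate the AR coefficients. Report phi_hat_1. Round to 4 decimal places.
\hat\phi_{1} = 0.0520

The Yule-Walker equations for an AR(p) process read, in matrix form,
  Gamma_p phi = r_p,   with   (Gamma_p)_{ij} = gamma(|i - j|),
                       (r_p)_i = gamma(i),   i,j = 1..p.
Substitute the sample gammas (Toeplitz matrix and right-hand side of size 2):
  Gamma_p = [[3.5388, 0.1109], [0.1109, 3.5388]]
  r_p     = [0.1109, -2.3263]
Written out:
  3.5388 phi_1 + 0.1109 phi_2 = 0.1109
  0.1109 phi_1 + 3.5388 phi_2 = -2.3263
Solve by Cramer's rule:
  det = gamma(0)^2 - gamma(1)^2 = (3.5388)^2 - (0.1109)^2 = 12.52310544 - 0.01229881 = 12.51080663
  phi_hat_1 = [gamma(1) gamma(0) - gamma(1) gamma(2)] / det = [(0.1109)(3.5388) - (0.1109)(-2.3263)] / 12.51080663 = 0.65043959 / 12.51080663 = 0.052
  phi_hat_2 = [gamma(0) gamma(2) - gamma(1)^2] / det = [(3.5388)(-2.3263) - (0.1109)^2] / 12.51080663 = -8.24460925 / 12.51080663 = -0.659
So phi_hat = [0.0520, -0.6590].
Therefore phi_hat_1 = 0.0520.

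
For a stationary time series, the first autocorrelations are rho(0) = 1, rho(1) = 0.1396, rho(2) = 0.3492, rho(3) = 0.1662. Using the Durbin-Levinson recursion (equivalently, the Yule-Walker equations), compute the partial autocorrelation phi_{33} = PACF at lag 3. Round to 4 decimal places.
\phi_{33} = 0.0999

The PACF at lag k is phi_{kk}, the last component of the solution
to the Yule-Walker system G_k phi = r_k where
  (G_k)_{ij} = rho(|i - j|), (r_k)_i = rho(i), i,j = 1..k.
Equivalently, Durbin-Levinson gives phi_{kk} iteratively:
  phi_{11} = rho(1)
  phi_{kk} = [rho(k) - sum_{j=1..k-1} phi_{k-1,j} rho(k-j)]
            / [1 - sum_{j=1..k-1} phi_{k-1,j} rho(j)],
  phi_{k,j} = phi_{k-1,j} - phi_{kk} phi_{k-1,k-j},  j = 1..k-1.
Step k = 1:
  phi_11 = rho(1) = 0.1396.
Step k = 2:
  phi_22 = [rho(2) - phi_11 rho(1)] / [1 - phi_11 rho(1)] = [0.3492 - (0.1396)(0.1396)] / [1 - (0.1396)(0.1396)]
         = 0.32971184 / 0.98051184 = 0.336265.
  Update: phi_21 = phi_11 - phi_22 phi_11 = 0.1396 - (0.336265)(0.1396) = 0.092657.
Step k = 3:
  phi_33 = [rho(3) - phi_21 rho(2) - phi_22 rho(1)] / [1 - phi_21 rho(1) - phi_22 rho(2)]
    numerator   = 0.1662 - (0.092657)(0.3492) - (0.336265)(0.1396) = 0.08690144
    denominator = 1 - (0.092657)(0.1396) - (0.336265)(0.3492) = 0.86964128
  phi_33 = 0.08690144 / 0.86964128 = 0.0999.
Therefore phi_{33} = 0.0999.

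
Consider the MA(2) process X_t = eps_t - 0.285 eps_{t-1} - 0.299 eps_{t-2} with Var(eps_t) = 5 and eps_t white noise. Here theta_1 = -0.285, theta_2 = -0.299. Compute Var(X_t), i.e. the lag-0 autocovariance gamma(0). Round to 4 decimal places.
\gamma(0) = 5.8531

For an MA(q) process X_t = eps_t + sum_i theta_i eps_{t-i} with
Var(eps_t) = sigma^2, the variance is
  gamma(0) = sigma^2 * (1 + sum_i theta_i^2).
  sum_i theta_i^2 = (-0.285)^2 + (-0.299)^2 = 0.081225 + 0.089401 = 0.170626.
  gamma(0) = 5 * (1 + 0.170626) = 5 * 1.170626 = 5.85313, which rounds to 5.8531.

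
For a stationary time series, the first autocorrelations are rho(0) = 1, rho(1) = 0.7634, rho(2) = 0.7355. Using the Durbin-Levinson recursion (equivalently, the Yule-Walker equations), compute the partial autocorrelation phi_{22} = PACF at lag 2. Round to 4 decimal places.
\phi_{22} = 0.3660

The PACF at lag k is phi_{kk}, the last component of the solution
to the Yule-Walker system G_k phi = r_k where
  (G_k)_{ij} = rho(|i - j|), (r_k)_i = rho(i), i,j = 1..k.
Equivalently, Durbin-Levinson gives phi_{kk} iteratively:
  phi_{11} = rho(1)
  phi_{kk} = [rho(k) - sum_{j=1..k-1} phi_{k-1,j} rho(k-j)]
            / [1 - sum_{j=1..k-1} phi_{k-1,j} rho(j)],
  phi_{k,j} = phi_{k-1,j} - phi_{kk} phi_{k-1,k-j},  j = 1..k-1.
Step k = 1:
  phi_11 = rho(1) = 0.7634.
Step k = 2:
  phi_22 = [rho(2) - phi_11 rho(1)] / [1 - phi_11 rho(1)] = [0.7355 - (0.7634)(0.7634)] / [1 - (0.7634)(0.7634)]
         = 0.15272044 / 0.41722044 = 0.366.
Therefore phi_{22} = 0.3660.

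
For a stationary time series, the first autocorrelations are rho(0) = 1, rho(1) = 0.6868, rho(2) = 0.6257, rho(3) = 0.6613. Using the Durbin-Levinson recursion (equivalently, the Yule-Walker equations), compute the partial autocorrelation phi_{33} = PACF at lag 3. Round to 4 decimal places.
\phi_{33} = 0.3240

The PACF at lag k is phi_{kk}, the last component of the solution
to the Yule-Walker system G_k phi = r_k where
  (G_k)_{ij} = rho(|i - j|), (r_k)_i = rho(i), i,j = 1..k.
Equivalently, Durbin-Levinson gives phi_{kk} iteratively:
  phi_{11} = rho(1)
  phi_{kk} = [rho(k) - sum_{j=1..k-1} phi_{k-1,j} rho(k-j)]
            / [1 - sum_{j=1..k-1} phi_{k-1,j} rho(j)],
  phi_{k,j} = phi_{k-1,j} - phi_{kk} phi_{k-1,k-j},  j = 1..k-1.
Step k = 1:
  phi_11 = rho(1) = 0.6868.
Step k = 2:
  phi_22 = [rho(2) - phi_11 rho(1)] / [1 - phi_11 rho(1)] = [0.6257 - (0.6868)(0.6868)] / [1 - (0.6868)(0.6868)]
         = 0.15400576 / 0.52830576 = 0.291509.
  Update: phi_21 = phi_11 - phi_22 phi_11 = 0.6868 - (0.291509)(0.6868) = 0.486592.
Step k = 3:
  phi_33 = [rho(3) - phi_21 rho(2) - phi_22 rho(1)] / [1 - phi_21 rho(1) - phi_22 rho(2)]
    numerator   = 0.6613 - (0.486592)(0.6257) - (0.291509)(0.6868) = 0.1566313
    denominator = 1 - (0.486592)(0.6868) - (0.291509)(0.6257) = 0.48341173
  phi_33 = 0.1566313 / 0.48341173 = 0.324.
Therefore phi_{33} = 0.3240.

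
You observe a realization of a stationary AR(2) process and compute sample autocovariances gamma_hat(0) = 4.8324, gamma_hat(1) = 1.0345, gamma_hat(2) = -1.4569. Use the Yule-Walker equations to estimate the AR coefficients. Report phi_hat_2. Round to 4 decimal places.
\hat\phi_{2} = -0.3640

The Yule-Walker equations for an AR(p) process read, in matrix form,
  Gamma_p phi = r_p,   with   (Gamma_p)_{ij} = gamma(|i - j|),
                       (r_p)_i = gamma(i),   i,j = 1..p.
Substitute the sample gammas (Toeplitz matrix and right-hand side of size 2):
  Gamma_p = [[4.8324, 1.0345], [1.0345, 4.8324]]
  r_p     = [1.0345, -1.4569]
Written out:
  4.8324 phi_1 + 1.0345 phi_2 = 1.0345
  1.0345 phi_1 + 4.8324 phi_2 = -1.4569
Solve by Cramer's rule:
  det = gamma(0)^2 - gamma(1)^2 = (4.8324)^2 - (1.0345)^2 = 23.35208976 - 1.07019025 = 22.28189951
  phi_hat_1 = [gamma(1) gamma(0) - gamma(1) gamma(2)] / det = [(1.0345)(4.8324) - (1.0345)(-1.4569)] / 22.28189951 = 6.50628085 / 22.28189951 = 0.292
  phi_hat_2 = [gamma(0) gamma(2) - gamma(1)^2] / det = [(4.8324)(-1.4569) - (1.0345)^2] / 22.28189951 = -8.11051381 / 22.28189951 = -0.364
So phi_hat = [0.2920, -0.3640].
Therefore phi_hat_2 = -0.3640.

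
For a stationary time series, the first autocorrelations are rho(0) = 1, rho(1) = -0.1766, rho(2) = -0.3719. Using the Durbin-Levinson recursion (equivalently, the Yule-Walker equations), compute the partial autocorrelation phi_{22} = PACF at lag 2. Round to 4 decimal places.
\phi_{22} = -0.4161

The PACF at lag k is phi_{kk}, the last component of the solution
to the Yule-Walker system G_k phi = r_k where
  (G_k)_{ij} = rho(|i - j|), (r_k)_i = rho(i), i,j = 1..k.
Equivalently, Durbin-Levinson gives phi_{kk} iteratively:
  phi_{11} = rho(1)
  phi_{kk} = [rho(k) - sum_{j=1..k-1} phi_{k-1,j} rho(k-j)]
            / [1 - sum_{j=1..k-1} phi_{k-1,j} rho(j)],
  phi_{k,j} = phi_{k-1,j} - phi_{kk} phi_{k-1,k-j},  j = 1..k-1.
Step k = 1:
  phi_11 = rho(1) = -0.1766.
Step k = 2:
  phi_22 = [rho(2) - phi_11 rho(1)] / [1 - phi_11 rho(1)] = [-0.3719 - (-0.1766)(-0.1766)] / [1 - (-0.1766)(-0.1766)]
         = -0.40308756 / 0.96881244 = -0.4161.
Therefore phi_{22} = -0.4161.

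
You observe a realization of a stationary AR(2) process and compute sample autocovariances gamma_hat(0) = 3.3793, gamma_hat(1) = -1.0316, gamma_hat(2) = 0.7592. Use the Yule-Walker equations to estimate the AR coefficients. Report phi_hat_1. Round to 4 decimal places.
\hat\phi_{1} = -0.2610

The Yule-Walker equations for an AR(p) process read, in matrix form,
  Gamma_p phi = r_p,   with   (Gamma_p)_{ij} = gamma(|i - j|),
                       (r_p)_i = gamma(i),   i,j = 1..p.
Substitute the sample gammas (Toeplitz matrix and right-hand side of size 2):
  Gamma_p = [[3.3793, -1.0316], [-1.0316, 3.3793]]
  r_p     = [-1.0316, 0.7592]
Written out:
  3.3793 phi_1 - 1.0316 phi_2 = -1.0316
  -1.0316 phi_1 + 3.3793 phi_2 = 0.7592
Solve by Cramer's rule:
  det = gamma(0)^2 - gamma(1)^2 = (3.3793)^2 - (-1.0316)^2 = 11.41966849 - 1.06419856 = 10.35546993
  phi_hat_1 = [gamma(1) gamma(0) - gamma(1) gamma(2)] / det = [(-1.0316)(3.3793) - (-1.0316)(0.7592)] / 10.35546993 = -2.70289516 / 10.35546993 = -0.261
  phi_hat_2 = [gamma(0) gamma(2) - gamma(1)^2] / det = [(3.3793)(0.7592) - (-1.0316)^2] / 10.35546993 = 1.501366 / 10.35546993 = 0.145
So phi_hat = [-0.2610, 0.1450].
Therefore phi_hat_1 = -0.2610.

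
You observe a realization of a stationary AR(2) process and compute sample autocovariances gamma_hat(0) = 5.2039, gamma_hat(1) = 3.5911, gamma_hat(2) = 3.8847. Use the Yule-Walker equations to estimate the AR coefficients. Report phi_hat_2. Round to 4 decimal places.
\hat\phi_{2} = 0.5160

The Yule-Walker equations for an AR(p) process read, in matrix form,
  Gamma_p phi = r_p,   with   (Gamma_p)_{ij} = gamma(|i - j|),
                       (r_p)_i = gamma(i),   i,j = 1..p.
Substitute the sample gammas (Toeplitz matrix and right-hand side of size 2):
  Gamma_p = [[5.2039, 3.5911], [3.5911, 5.2039]]
  r_p     = [3.5911, 3.8847]
Written out:
  5.2039 phi_1 + 3.5911 phi_2 = 3.5911
  3.5911 phi_1 + 5.2039 phi_2 = 3.8847
Solve by Cramer's rule:
  det = gamma(0)^2 - gamma(1)^2 = (5.2039)^2 - (3.5911)^2 = 27.08057521 - 12.89599921 = 14.184576
  phi_hat_1 = [gamma(1) gamma(0) - gamma(1) gamma(2)] / det = [(3.5911)(5.2039) - (3.5911)(3.8847)] / 14.184576 = 4.73737912 / 14.184576 = 0.334
  phi_hat_2 = [gamma(0) gamma(2) - gamma(1)^2] / det = [(5.2039)(3.8847) - (3.5911)^2] / 14.184576 = 7.31959112 / 14.184576 = 0.516
So phi_hat = [0.3340, 0.5160].
Therefore phi_hat_2 = 0.5160.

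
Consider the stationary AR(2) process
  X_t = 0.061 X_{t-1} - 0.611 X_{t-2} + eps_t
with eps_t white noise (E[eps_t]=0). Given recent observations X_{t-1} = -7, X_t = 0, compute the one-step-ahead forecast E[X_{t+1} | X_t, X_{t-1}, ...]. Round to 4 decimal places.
E[X_{t+1} \mid \mathcal F_t] = 4.2770

For an AR(p) model X_t = c + sum_i phi_i X_{t-i} + eps_t, the
one-step-ahead conditional mean is
  E[X_{t+1} | X_t, ...] = c + sum_i phi_i X_{t+1-i}.
Substitute known values:
  E[X_{t+1} | ...] = (0.061) * (0) + (-0.611) * (-7)
                   = 4.2770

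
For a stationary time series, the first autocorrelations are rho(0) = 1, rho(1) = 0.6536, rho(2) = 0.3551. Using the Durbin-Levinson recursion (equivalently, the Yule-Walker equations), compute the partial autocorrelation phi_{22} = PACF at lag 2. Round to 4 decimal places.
\phi_{22} = -0.1259

The PACF at lag k is phi_{kk}, the last component of the solution
to the Yule-Walker system G_k phi = r_k where
  (G_k)_{ij} = rho(|i - j|), (r_k)_i = rho(i), i,j = 1..k.
Equivalently, Durbin-Levinson gives phi_{kk} iteratively:
  phi_{11} = rho(1)
  phi_{kk} = [rho(k) - sum_{j=1..k-1} phi_{k-1,j} rho(k-j)]
            / [1 - sum_{j=1..k-1} phi_{k-1,j} rho(j)],
  phi_{k,j} = phi_{k-1,j} - phi_{kk} phi_{k-1,k-j},  j = 1..k-1.
Step k = 1:
  phi_11 = rho(1) = 0.6536.
Step k = 2:
  phi_22 = [rho(2) - phi_11 rho(1)] / [1 - phi_11 rho(1)] = [0.3551 - (0.6536)(0.6536)] / [1 - (0.6536)(0.6536)]
         = -0.07209296 / 0.57280704 = -0.1259.
Therefore phi_{22} = -0.1259.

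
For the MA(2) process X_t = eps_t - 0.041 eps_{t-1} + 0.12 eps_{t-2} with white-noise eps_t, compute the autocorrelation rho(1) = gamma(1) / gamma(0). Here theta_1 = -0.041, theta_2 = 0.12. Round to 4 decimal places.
\rho(1) = -0.0452

For an MA(q) process with theta_0 = 1, the autocovariance is
  gamma(k) = sigma^2 * sum_{i=0..q-k} theta_i * theta_{i+k},
and rho(k) = gamma(k) / gamma(0). Sigma^2 cancels.
  numerator   = (1)*(-0.041) + (-0.041)*(0.12) = -0.04592.
  denominator = (1)^2 + (-0.041)^2 + (0.12)^2 = 1.016081.
  rho(1) = -0.04592 / 1.016081 = -0.0452.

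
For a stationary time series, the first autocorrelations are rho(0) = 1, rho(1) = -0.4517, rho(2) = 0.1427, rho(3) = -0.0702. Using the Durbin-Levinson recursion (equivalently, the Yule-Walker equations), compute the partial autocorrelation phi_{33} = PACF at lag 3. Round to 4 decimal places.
\phi_{33} = -0.0450

The PACF at lag k is phi_{kk}, the last component of the solution
to the Yule-Walker system G_k phi = r_k where
  (G_k)_{ij} = rho(|i - j|), (r_k)_i = rho(i), i,j = 1..k.
Equivalently, Durbin-Levinson gives phi_{kk} iteratively:
  phi_{11} = rho(1)
  phi_{kk} = [rho(k) - sum_{j=1..k-1} phi_{k-1,j} rho(k-j)]
            / [1 - sum_{j=1..k-1} phi_{k-1,j} rho(j)],
  phi_{k,j} = phi_{k-1,j} - phi_{kk} phi_{k-1,k-j},  j = 1..k-1.
Step k = 1:
  phi_11 = rho(1) = -0.4517.
Step k = 2:
  phi_22 = [rho(2) - phi_11 rho(1)] / [1 - phi_11 rho(1)] = [0.1427 - (-0.4517)(-0.4517)] / [1 - (-0.4517)(-0.4517)]
         = -0.06133289 / 0.79596711 = -0.077055.
  Update: phi_21 = phi_11 - phi_22 phi_11 = -0.4517 - (-0.077055)(-0.4517) = -0.486506.
Step k = 3:
  phi_33 = [rho(3) - phi_21 rho(2) - phi_22 rho(1)] / [1 - phi_21 rho(1) - phi_22 rho(2)]
    numerator   = -0.0702 - (-0.486506)(0.1427) - (-0.077055)(-0.4517) = -0.0355812
    denominator = 1 - (-0.486506)(-0.4517) - (-0.077055)(0.1427) = 0.79124113
  phi_33 = -0.0355812 / 0.79124113 = -0.045.
Therefore phi_{33} = -0.0450.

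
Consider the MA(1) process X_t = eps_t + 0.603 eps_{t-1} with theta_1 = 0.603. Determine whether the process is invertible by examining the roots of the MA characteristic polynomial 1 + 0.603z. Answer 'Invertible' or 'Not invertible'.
\text{Invertible}

The MA(q) characteristic polynomial is P(z) = 1 + 0.603z.
Invertibility requires all roots to lie outside the unit circle, i.e. |z| > 1 for every root.
This is linear in z: 1 + (0.603) z = 0  =>  z = -1/(0.603) = -1.658375,  |z| = 1.658375.
Moduli of all roots: 1.6584.
All moduli strictly greater than 1? Yes.
Verdict: Invertible.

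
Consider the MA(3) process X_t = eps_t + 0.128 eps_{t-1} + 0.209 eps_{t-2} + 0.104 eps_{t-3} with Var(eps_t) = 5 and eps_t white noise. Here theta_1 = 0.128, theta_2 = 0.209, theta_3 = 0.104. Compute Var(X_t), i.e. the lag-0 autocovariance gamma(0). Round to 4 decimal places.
\gamma(0) = 5.3544

For an MA(q) process X_t = eps_t + sum_i theta_i eps_{t-i} with
Var(eps_t) = sigma^2, the variance is
  gamma(0) = sigma^2 * (1 + sum_i theta_i^2).
  sum_i theta_i^2 = (0.128)^2 + (0.209)^2 + (0.104)^2 = 0.016384 + 0.043681 + 0.010816 = 0.070881.
  gamma(0) = 5 * (1 + 0.070881) = 5 * 1.070881 = 5.354405, which rounds to 5.3544.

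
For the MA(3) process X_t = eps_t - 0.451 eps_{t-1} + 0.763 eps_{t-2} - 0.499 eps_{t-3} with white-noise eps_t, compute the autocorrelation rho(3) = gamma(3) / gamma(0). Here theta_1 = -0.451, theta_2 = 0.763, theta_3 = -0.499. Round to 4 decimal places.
\rho(3) = -0.2453

For an MA(q) process with theta_0 = 1, the autocovariance is
  gamma(k) = sigma^2 * sum_{i=0..q-k} theta_i * theta_{i+k},
and rho(k) = gamma(k) / gamma(0). Sigma^2 cancels.
  numerator   = (1)*(-0.499) = -0.499.
  denominator = (1)^2 + (-0.451)^2 + (0.763)^2 + (-0.499)^2 = 2.034571.
  rho(3) = -0.499 / 2.034571 = -0.2453.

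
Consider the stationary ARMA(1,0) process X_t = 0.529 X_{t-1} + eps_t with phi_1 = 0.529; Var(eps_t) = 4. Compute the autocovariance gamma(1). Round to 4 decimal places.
\gamma(1) = 2.9382

Multiply the model equation by X_{t-k} and take expectations. With theta_0 = psi_0 = 1 and psi_j the MA(infinity) weights, this gives
  gamma(k) - sum_i phi_i gamma(k-i) = c_k,
  c_k = sigma^2 * sum_{j=k..q} theta_j psi_{j-k}   (c_k = 0 for k > q),
using gamma(-m) = gamma(m).
Pure AR (q = 0): c_0 = sigma^2 = 4, c_k = 0 for k >= 1.
Equations for k = 0 and k = 1 (AR order 1):
  gamma(0) = phi_1 gamma(1) + c_0
  gamma(1) = phi_1 gamma(0) + c_1
Substituting the second into the first: gamma(0) (1 - phi_1^2) = c_0 + phi_1 c_1, so
  gamma(0) = c_0 / (1 - phi_1^2) = 4 / (1 - (0.529)^2) = 4 / 0.720159 = 5.554329.
  gamma(1) = phi_1 gamma(0) = (0.529)(5.554329) = 2.93824.
Therefore gamma(1) = 2.9382 (to 4 decimal places).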